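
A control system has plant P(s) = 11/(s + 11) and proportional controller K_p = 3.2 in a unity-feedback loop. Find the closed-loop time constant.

τ = 0.0216 s

Closed-loop transfer function: T(s) = K_p·P(s)/(1 + K_p·P(s)) = 35.2/(s + 11 + 35.2) = 35.2/(s + 46.2).
Time constant τ = 1/46.2 = 0.0216 s.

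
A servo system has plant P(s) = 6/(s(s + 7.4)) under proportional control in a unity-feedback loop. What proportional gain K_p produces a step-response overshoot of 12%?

K_p = 7.29

From %OS = 100·exp(−πζ/√(1−ζ²)) = 12%, ζ = −ln(0.12)/√(π²+ln²(0.12)) = 0.5594.
Characteristic equation s² + 7.4s + 6K_p = 0 gives ζ = 7.4/(2√(6K_p)).
Setting ζ = 0.5594: √(6K_p) = 7.4/(2·0.5594) = 6.614, so K_p = 43.75/6 = 7.29.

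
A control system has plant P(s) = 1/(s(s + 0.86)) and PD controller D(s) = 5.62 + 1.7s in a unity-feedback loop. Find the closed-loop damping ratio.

ζ = 0.54

Forward path: (5.62 + 1.7s)·1/(s(s+0.86)). The closed-loop characteristic equation is s² + (0.86 + 1·1.7)s + 1·5.62 = 0.
That is s² + 2.56s + 5.62 = 0, so ω_n = 2.371 rad/s and ζ = 2.56/(2·2.371) = 0.5399.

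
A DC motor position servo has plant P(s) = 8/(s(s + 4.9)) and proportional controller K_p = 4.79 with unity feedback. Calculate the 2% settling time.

The closed-loop denominator s² + 4.9s + 38.32 gives ω_n = √38.32 = 6.19 and ζ = 4.9/(2ω_n) = 0.3958.
2% settling time T_s ≈ 4/(ζω_n) = 4/2.45 = 1.63 s.

T_s ≈ 1.63 s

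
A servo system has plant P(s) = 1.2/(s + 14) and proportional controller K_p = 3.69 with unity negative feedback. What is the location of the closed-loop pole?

Closed-loop transfer function: T(s) = K_p·P(s)/(1 + K_p·P(s)) = 4.428/(s + 14 + 4.428) = 4.428/(s + 18.43).
The closed-loop pole is at s = −18.43.

s = -18.43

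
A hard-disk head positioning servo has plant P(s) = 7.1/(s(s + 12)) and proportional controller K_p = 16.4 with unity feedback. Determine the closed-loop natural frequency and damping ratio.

With unity feedback the closed-loop characteristic equation is s² + 12s + 16.4·7.1 = s² + 12s + 116.4 = 0.
Matching s² + 2ζω_n s + ω_n²: ω_n = √116.4 = 10.79 rad/s and 2ζω_n = 12, so ζ = 12/(2·10.79) = 0.556.

ω_n = 10.8 rad/s, ζ = 0.556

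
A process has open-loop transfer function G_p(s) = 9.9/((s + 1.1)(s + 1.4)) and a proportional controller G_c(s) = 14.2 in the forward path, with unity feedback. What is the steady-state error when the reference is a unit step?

The loop is type 0. Static position error constant K_pos = G_c(0)·G_p(0) = 14.2·6.429 = 91.29.
Steady-state error to a unit step: e_ss = 1/(1+K_pos) = 1/92.29 = 0.0108.

0.0108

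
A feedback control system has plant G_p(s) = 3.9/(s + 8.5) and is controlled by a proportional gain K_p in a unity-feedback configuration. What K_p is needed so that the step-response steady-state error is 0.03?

Steady-state error for a unit step on this type-0 loop is 1/(1 + K_p·G_p(0)).
G_p(0) = 0.4588. Require 1/(1 + K_p·0.4588) = 0.03, so 1 + 0.4588·K_p = 33.33.
K_p = (33.33 − 1)/0.4588 = 70.5.

K_p = 70.5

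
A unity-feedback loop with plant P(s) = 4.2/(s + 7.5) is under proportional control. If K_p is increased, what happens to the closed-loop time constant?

The closed-loop bandwidth 7.5+K_p·4.2 grows with K_p, so τ shrinks.

decrease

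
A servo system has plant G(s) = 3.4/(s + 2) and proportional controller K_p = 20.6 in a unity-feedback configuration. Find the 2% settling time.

Closed-loop transfer function: T(s) = K_p·G(s)/(1 + K_p·G(s)) = 70.04/(s + 2 + 70.04) = 70.04/(s + 72.04).
Time constant τ = 1/72.04 = 0.01388 s, so the 2% settling time is about 4τ = 0.0555 s.

T_s ≈ 0.0555 s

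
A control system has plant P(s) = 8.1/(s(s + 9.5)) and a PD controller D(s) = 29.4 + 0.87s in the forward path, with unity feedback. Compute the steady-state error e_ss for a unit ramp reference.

0.0399

The loop has one pole at the origin (type 1). Velocity error constant K_v = lim_{s→0} s·D(s)P(s) = 29.4·8.1/9.5 = 25.07.
Steady-state error to a unit ramp: e_ss = 1/K_v = 0.0399.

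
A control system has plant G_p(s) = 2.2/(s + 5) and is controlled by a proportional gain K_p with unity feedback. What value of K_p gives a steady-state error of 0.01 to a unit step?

The loop is type 0, so e_ss(step) = 1/(1 + K_pos) with K_pos = K_p·G_p(0).
G_p(0) = 0.44. Require 1/(1 + K_p·0.44) = 0.01, so 1 + 0.44·K_p = 100.
K_p = (100 − 1)/0.44 = 225.

K_p = 225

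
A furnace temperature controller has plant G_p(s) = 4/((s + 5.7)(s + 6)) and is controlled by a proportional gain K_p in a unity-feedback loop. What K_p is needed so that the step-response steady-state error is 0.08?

K_p = 98.3

Steady-state error for a unit step on this type-0 loop is 1/(1 + K_p·G_p(0)).
G_p(0) = 0.117. Require 1/(1 + K_p·0.117) = 0.08, so 1 + 0.117·K_p = 12.5.
K_p = (12.5 − 1)/0.117 = 98.3.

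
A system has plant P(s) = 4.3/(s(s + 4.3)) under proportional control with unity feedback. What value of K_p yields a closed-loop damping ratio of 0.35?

Closed-loop characteristic equation: s² + 4.3s + K_p·4.3 = 0.
So ω_n = √(4.3K_p) and 2ζω_n = 4.3, giving ζ = 4.3/(2√(4.3K_p)).
Setting ζ = 0.35: √(4.3K_p) = 4.3/(2·0.35) = 6.143, so K_p = 37.73/4.3 = 8.78.

K_p = 8.78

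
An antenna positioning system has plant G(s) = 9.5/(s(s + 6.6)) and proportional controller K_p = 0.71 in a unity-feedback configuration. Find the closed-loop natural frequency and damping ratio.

ω_n = 2.6 rad/s, ζ = 1.27

With unity feedback the closed-loop characteristic equation is s² + 6.6s + 0.71·9.5 = s² + 6.6s + 6.745 = 0.
So ω_n² = 6.745 ⇒ ω_n = 2.597 rad/s, and ζ = 6.6/(2ω_n) = 1.27.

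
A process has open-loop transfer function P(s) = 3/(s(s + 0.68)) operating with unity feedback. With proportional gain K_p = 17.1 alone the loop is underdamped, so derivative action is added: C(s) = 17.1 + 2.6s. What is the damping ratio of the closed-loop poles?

Forward path: (17.1 + 2.6s)·3/(s(s+0.68)). The closed-loop characteristic equation is s² + (0.68 + 3·2.6)s + 3·17.1 = 0.
That is s² + 8.48s + 51.3 = 0, so ω_n = 7.162 rad/s and ζ = 8.48/(2·7.162) = 0.592.

ζ = 0.592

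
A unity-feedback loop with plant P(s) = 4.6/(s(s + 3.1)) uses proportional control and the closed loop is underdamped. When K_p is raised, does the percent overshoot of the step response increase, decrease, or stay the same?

increase

ζ = 3.1/(2√(4.6K_p)) decreases as K_p grows; lower damping means more overshoot.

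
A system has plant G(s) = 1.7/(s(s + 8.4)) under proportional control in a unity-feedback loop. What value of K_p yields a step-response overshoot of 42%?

K_p = 146

From %OS = 100·exp(−πζ/√(1−ζ²)) = 42%, ζ = −ln(0.42)/√(π²+ln²(0.42)) = 0.2662.
Characteristic equation s² + 8.4s + 1.7K_p = 0 gives ζ = 8.4/(2√(1.7K_p)).
Setting ζ = 0.2662: √(1.7K_p) = 8.4/(2·0.2662) = 15.78, so K_p = 249/1.7 = 146.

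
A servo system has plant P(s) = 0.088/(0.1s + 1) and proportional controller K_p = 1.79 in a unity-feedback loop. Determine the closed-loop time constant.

Closed loop: T(s) = K_p·P/(1+K_p·P) = 0.1575/(0.1s + 1 + 0.1575), with pole at s = −(1 + 0.1575)/0.1 = −11.58.
Closed-loop time constant τ = 1/11.58 = 0.0864 s.

τ = 0.0864 s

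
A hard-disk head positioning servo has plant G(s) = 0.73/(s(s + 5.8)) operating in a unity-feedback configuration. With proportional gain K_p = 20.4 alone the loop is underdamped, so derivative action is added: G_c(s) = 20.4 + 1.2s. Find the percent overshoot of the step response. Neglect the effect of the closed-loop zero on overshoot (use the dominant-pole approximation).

Forward path: (20.4 + 1.2s)·0.73/(s(s+5.8)). The closed-loop characteristic equation is s² + (5.8 + 0.73·1.2)s + 0.73·20.4 = 0.
That is s² + 6.676s + 14.89 = 0, so ω_n = 3.859 rad/s and ζ = 6.676/(2·3.859) = 0.865.
%OS = 100·exp(−πζ/√(1−ζ²)) = 0.445%.

0.445%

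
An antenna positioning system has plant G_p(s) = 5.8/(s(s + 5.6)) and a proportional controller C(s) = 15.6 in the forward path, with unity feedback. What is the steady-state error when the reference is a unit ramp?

0.0619

The loop has one pole at the origin (type 1). Velocity error constant K_v = lim_{s→0} s·C(s)G_p(s) = 15.6·5.8/5.6 = 16.16.
Steady-state error to a unit ramp: e_ss = 1/K_v = 0.0619.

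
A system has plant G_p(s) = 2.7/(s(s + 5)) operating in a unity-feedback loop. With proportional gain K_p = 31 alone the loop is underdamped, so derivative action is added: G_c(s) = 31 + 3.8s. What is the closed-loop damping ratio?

Forward path: (31 + 3.8s)·2.7/(s(s+5)). The closed-loop characteristic equation is s² + (5 + 2.7·3.8)s + 2.7·31 = 0.
That is s² + 15.26s + 83.7 = 0, so ω_n = 9.149 rad/s and ζ = 15.26/(2·9.149) = 0.834.

ζ = 0.834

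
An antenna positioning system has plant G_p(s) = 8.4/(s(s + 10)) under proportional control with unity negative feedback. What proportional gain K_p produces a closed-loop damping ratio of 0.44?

K_p = 15.4

Closed-loop characteristic equation: s² + 10s + K_p·8.4 = 0.
So ω_n = √(8.4K_p) and 2ζω_n = 10, giving ζ = 10/(2√(8.4K_p)).
Setting ζ = 0.44: √(8.4K_p) = 10/(2·0.44) = 11.36, so K_p = 129.1/8.4 = 15.4.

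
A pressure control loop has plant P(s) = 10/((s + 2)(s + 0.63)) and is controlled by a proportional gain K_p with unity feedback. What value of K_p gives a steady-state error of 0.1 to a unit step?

Steady-state error for a unit step on this type-0 loop is 1/(1 + K_p·P(0)).
P(0) = 7.937. Require 1/(1 + K_p·7.937) = 0.1, so 1 + 7.937·K_p = 10.
K_p = (10 − 1)/7.937 = 1.13.

K_p = 1.13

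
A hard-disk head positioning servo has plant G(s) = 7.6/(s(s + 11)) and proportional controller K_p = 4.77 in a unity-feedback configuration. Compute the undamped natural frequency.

ω_n = 6.02 rad/s

1 + K_p·G(s) = 0 gives s² + 11s + 36.25 = 0.
Matching s² + 2ζω_n s + ω_n²: ω_n = √36.25 = 6.021 rad/s and 2ζω_n = 11, so ζ = 11/(2·6.021) = 0.913.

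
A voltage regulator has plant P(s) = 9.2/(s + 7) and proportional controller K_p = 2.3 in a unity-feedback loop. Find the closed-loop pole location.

s = -28.16

Closed-loop transfer function: T(s) = K_p·P(s)/(1 + K_p·P(s)) = 21.16/(s + 7 + 21.16) = 21.16/(s + 28.16).
The closed-loop pole is at s = −28.16.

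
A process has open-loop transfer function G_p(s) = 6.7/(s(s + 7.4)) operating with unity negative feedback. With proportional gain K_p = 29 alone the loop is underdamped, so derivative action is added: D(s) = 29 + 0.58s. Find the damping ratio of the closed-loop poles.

Forward path: (29 + 0.58s)·6.7/(s(s+7.4)). The closed-loop characteristic equation is s² + (7.4 + 6.7·0.58)s + 6.7·29 = 0.
That is s² + 11.29s + 194.3 = 0, so ω_n = 13.94 rad/s and ζ = 11.29/(2·13.94) = 0.4048.

ζ = 0.405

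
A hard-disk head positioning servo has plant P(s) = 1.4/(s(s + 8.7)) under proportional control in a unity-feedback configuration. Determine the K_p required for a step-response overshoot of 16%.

From %OS = 100·exp(−πζ/√(1−ζ²)) = 16%, ζ = −ln(0.16)/√(π²+ln²(0.16)) = 0.5039.
Characteristic equation s² + 8.7s + 1.4K_p = 0 gives ζ = 8.7/(2√(1.4K_p)).
Setting ζ = 0.5039: √(1.4K_p) = 8.7/(2·0.5039) = 8.633, so K_p = 74.53/1.4 = 53.2.

K_p = 53.2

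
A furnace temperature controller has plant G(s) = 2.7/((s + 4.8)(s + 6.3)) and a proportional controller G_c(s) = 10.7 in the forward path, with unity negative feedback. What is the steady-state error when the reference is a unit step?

0.511

The loop is type 0. Static position error constant K_pos = G_c(0)·G(0) = 10.7·0.08929 = 0.9554.
Steady-state error to a unit step: e_ss = 1/(1+K_pos) = 1/1.955 = 0.511.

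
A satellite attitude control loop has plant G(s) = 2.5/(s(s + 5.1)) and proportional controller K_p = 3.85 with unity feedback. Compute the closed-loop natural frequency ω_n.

ω_n = 3.1 rad/s

With unity feedback the closed-loop characteristic equation is s² + 5.1s + 3.85·2.5 = s² + 5.1s + 9.625 = 0.
So ω_n² = 9.625 ⇒ ω_n = 3.102 rad/s, and ζ = 5.1/(2ω_n) = 0.822.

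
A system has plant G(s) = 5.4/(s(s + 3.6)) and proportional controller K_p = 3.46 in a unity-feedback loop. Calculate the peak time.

T_p = 0.799 s

The closed-loop denominator s² + 3.6s + 18.68 gives ω_n = √18.68 = 4.322 and ζ = 3.6/(2ω_n) = 0.4164.
Damped frequency ω_d = ω_n√(1−ζ²) = 3.93 rad/s, so peak time T_p = π/ω_d = 0.799 s.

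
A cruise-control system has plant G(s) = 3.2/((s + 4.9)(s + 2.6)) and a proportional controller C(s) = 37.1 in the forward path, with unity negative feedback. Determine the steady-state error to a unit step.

The loop is type 0. Static position error constant K_pos = C(0)·G(0) = 37.1·0.2512 = 9.319.
Steady-state error to a unit step: e_ss = 1/(1+K_pos) = 1/10.32 = 0.0969.

0.0969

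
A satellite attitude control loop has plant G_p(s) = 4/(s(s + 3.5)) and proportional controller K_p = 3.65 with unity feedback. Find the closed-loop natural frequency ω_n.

ω_n = 3.82 rad/s

The closed-loop denominator is s(s+3.5) + 3.65·4 = s² + 3.5s + 14.6.
So ω_n² = 14.6 ⇒ ω_n = 3.821 rad/s, and ζ = 3.5/(2ω_n) = 0.458.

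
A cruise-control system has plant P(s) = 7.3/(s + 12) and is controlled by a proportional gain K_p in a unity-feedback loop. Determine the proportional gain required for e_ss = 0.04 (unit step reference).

The loop is type 0, so e_ss(step) = 1/(1 + K_pos) with K_pos = K_p·P(0).
P(0) = 0.6083. Require 1/(1 + K_p·0.6083) = 0.04, so 1 + 0.6083·K_p = 25.
K_p = (25 − 1)/0.6083 = 39.5.

K_p = 39.5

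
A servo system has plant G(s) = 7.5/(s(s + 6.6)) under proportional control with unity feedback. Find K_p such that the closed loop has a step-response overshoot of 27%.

From %OS = 100·exp(−πζ/√(1−ζ²)) = 27%, ζ = −ln(0.27)/√(π²+ln²(0.27)) = 0.3847.
Characteristic equation s² + 6.6s + 7.5K_p = 0 gives ζ = 6.6/(2√(7.5K_p)).
Setting ζ = 0.3847: √(7.5K_p) = 6.6/(2·0.3847) = 8.578, so K_p = 73.58/7.5 = 9.81.

K_p = 9.81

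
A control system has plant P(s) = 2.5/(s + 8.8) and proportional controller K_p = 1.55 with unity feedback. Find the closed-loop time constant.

Closed-loop transfer function: T(s) = K_p·P(s)/(1 + K_p·P(s)) = 3.875/(s + 8.8 + 3.875) = 3.875/(s + 12.68).
Time constant τ = 1/12.68 = 0.0789 s.

τ = 0.0789 s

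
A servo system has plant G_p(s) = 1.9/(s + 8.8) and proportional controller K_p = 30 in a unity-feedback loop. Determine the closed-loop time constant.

τ = 0.0152 s

Closed-loop transfer function: T(s) = K_p·G_p(s)/(1 + K_p·G_p(s)) = 57/(s + 8.8 + 57) = 57/(s + 65.8).
Time constant τ = 1/65.8 = 0.0152 s.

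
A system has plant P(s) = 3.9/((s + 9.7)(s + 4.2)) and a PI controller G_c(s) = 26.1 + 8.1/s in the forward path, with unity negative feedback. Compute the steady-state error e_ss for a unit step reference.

The open loop G_c(s)P(s) has a pole at the origin (type 1), so the static position error constant is infinite and e_ss = 1/(1+∞) = 0.

0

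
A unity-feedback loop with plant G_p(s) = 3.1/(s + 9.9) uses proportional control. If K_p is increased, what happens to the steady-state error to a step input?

decrease

The position error constant K_pos = K_p·G_p(0) grows with K_p, and e_ss = 1/(1+K_pos) falls.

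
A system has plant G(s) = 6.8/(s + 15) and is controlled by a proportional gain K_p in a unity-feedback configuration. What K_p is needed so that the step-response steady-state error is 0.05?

K_p = 41.9

Steady-state error for a unit step on this type-0 loop is 1/(1 + K_p·G(0)).
G(0) = 0.4533. Require 1/(1 + K_p·0.4533) = 0.05, so 1 + 0.4533·K_p = 20.
K_p = (20 − 1)/0.4533 = 41.9.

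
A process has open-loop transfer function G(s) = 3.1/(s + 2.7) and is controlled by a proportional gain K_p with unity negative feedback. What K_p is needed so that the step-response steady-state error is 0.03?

K_p = 28.2

For a type-0 loop with proportional control, e_ss = 1/(1 + K_p·G(0)).
G(0) = 1.148. Require 1/(1 + K_p·1.148) = 0.03, so 1 + 1.148·K_p = 33.33.
K_p = (33.33 − 1)/1.148 = 28.2.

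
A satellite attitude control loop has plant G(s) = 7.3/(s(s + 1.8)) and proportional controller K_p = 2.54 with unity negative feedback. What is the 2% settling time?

From 1 + K_pG(s) = 0: s² + 1.8s + 18.54 = 0 ⇒ ω_n = 4.306, ζ = 0.209.
2% settling time T_s ≈ 4/(ζω_n) = 4/0.9 = 4.44 s.

T_s ≈ 4.44 s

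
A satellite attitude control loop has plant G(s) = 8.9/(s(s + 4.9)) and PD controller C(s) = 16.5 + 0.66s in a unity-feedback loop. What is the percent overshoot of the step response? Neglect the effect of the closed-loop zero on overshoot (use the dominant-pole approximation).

21%

Forward path: (16.5 + 0.66s)·8.9/(s(s+4.9)). The closed-loop characteristic equation is s² + (4.9 + 8.9·0.66)s + 8.9·16.5 = 0.
That is s² + 10.77s + 146.8 = 0, so ω_n = 12.12 rad/s and ζ = 10.77/(2·12.12) = 0.4445.
%OS = 100·exp(−πζ/√(1−ζ²)) = 21%.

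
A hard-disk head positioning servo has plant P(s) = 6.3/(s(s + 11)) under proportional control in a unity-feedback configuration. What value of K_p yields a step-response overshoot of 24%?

K_p = 28.1

From %OS = 100·exp(−πζ/√(1−ζ²)) = 24%, ζ = −ln(0.24)/√(π²+ln²(0.24)) = 0.4136.
Characteristic equation s² + 11s + 6.3K_p = 0 gives ζ = 11/(2√(6.3K_p)).
Setting ζ = 0.4136: √(6.3K_p) = 11/(2·0.4136) = 13.3, so K_p = 176.8/6.3 = 28.1.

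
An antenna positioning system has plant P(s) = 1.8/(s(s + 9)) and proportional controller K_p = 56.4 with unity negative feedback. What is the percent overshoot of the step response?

The closed-loop denominator s² + 9s + 101.5 gives ω_n = √101.5 = 10.08 and ζ = 9/(2ω_n) = 0.4466.
%OS = 100·exp(−πζ/√(1−ζ²)) = 100·exp(−π·0.4466/√0.8005) = 20.8%.

20.8%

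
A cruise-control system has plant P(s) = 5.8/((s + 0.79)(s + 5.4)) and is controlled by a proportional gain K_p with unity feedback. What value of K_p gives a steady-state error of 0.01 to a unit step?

K_p = 72.8

Steady-state error for a unit step on this type-0 loop is 1/(1 + K_p·P(0)).
P(0) = 1.36. Require 1/(1 + K_p·1.36) = 0.01, so 1 + 1.36·K_p = 100.
K_p = (100 − 1)/1.36 = 72.8.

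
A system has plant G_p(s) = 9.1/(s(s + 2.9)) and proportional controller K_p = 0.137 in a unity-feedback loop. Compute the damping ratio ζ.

1 + K_p·G_p(s) = 0 gives s² + 2.9s + 1.247 = 0.
So ω_n² = 1.247 ⇒ ω_n = 1.117 rad/s, and ζ = 2.9/(2ω_n) = 1.3.

ζ = 1.3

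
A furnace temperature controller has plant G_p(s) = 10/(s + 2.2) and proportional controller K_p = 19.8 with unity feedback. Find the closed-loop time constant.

Closed-loop transfer function: T(s) = K_p·G_p(s)/(1 + K_p·G_p(s)) = 198/(s + 2.2 + 198) = 198/(s + 200.2).
Time constant τ = 1/200.2 = 0.005 s.

τ = 0.005 s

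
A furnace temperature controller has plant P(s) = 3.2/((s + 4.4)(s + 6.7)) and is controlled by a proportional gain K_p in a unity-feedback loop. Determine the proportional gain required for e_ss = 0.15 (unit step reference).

Steady-state error for a unit step on this type-0 loop is 1/(1 + K_p·P(0)).
P(0) = 0.1085. Require 1/(1 + K_p·0.1085) = 0.15, so 1 + 0.1085·K_p = 6.667.
K_p = (6.667 − 1)/0.1085 = 52.2.

K_p = 52.2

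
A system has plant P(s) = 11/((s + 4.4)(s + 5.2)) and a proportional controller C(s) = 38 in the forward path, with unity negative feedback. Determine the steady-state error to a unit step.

0.0519

The loop is type 0. Static position error constant K_pos = C(0)·P(0) = 38·0.4808 = 18.27.
Steady-state error to a unit step: e_ss = 1/(1+K_pos) = 1/19.27 = 0.0519.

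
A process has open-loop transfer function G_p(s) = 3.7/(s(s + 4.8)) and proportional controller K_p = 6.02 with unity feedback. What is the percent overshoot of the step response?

15.6%

The closed-loop denominator s² + 4.8s + 22.27 gives ω_n = √22.27 = 4.72 and ζ = 4.8/(2ω_n) = 0.5085.
%OS = 100·exp(−πζ/√(1−ζ²)) = 100·exp(−π·0.5085/√0.7414) = 15.6%.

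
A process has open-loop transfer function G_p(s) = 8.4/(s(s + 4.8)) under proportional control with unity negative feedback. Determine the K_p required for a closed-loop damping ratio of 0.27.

K_p = 9.41

Closed-loop characteristic equation: s² + 4.8s + K_p·8.4 = 0.
So ω_n = √(8.4K_p) and 2ζω_n = 4.8, giving ζ = 4.8/(2√(8.4K_p)).
Setting ζ = 0.27: √(8.4K_p) = 4.8/(2·0.27) = 8.889, so K_p = 79.01/8.4 = 9.41.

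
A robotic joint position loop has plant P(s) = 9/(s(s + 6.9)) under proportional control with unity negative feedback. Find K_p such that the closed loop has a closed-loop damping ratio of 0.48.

Closed-loop characteristic equation: s² + 6.9s + K_p·9 = 0.
So ω_n = √(9K_p) and 2ζω_n = 6.9, giving ζ = 6.9/(2√(9K_p)).
Setting ζ = 0.48: √(9K_p) = 6.9/(2·0.48) = 7.188, so K_p = 51.66/9 = 5.74.

K_p = 5.74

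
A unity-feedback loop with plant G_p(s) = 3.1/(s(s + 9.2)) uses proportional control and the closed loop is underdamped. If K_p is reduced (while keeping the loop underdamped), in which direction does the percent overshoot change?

ζ = 9.2/(2√(3.1K_p)) rises as K_p falls; higher damping means less overshoot.

decrease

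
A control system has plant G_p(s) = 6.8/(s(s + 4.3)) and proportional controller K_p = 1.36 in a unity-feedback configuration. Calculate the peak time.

T_p = 1.46 s

The closed-loop denominator s² + 4.3s + 9.248 gives ω_n = √9.248 = 3.041 and ζ = 4.3/(2ω_n) = 0.707.
Damped frequency ω_d = ω_n√(1−ζ²) = 2.151 rad/s, so peak time T_p = π/ω_d = 1.46 s.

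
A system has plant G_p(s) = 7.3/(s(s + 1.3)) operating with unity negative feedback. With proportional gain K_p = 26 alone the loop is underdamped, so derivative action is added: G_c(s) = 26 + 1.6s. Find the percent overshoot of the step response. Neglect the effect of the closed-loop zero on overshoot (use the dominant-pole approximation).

18.7%

Forward path: (26 + 1.6s)·7.3/(s(s+1.3)). The closed-loop characteristic equation is s² + (1.3 + 7.3·1.6)s + 7.3·26 = 0.
That is s² + 12.98s + 189.8 = 0, so ω_n = 13.78 rad/s and ζ = 12.98/(2·13.78) = 0.4711.
%OS = 100·exp(−πζ/√(1−ζ²)) = 18.7%.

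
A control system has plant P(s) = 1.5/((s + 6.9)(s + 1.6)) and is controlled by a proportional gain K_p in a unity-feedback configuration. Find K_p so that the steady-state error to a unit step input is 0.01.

K_p = 729

Steady-state error for a unit step on this type-0 loop is 1/(1 + K_p·P(0)).
P(0) = 0.1359. Require 1/(1 + K_p·0.1359) = 0.01, so 1 + 0.1359·K_p = 100.
K_p = (100 − 1)/0.1359 = 729.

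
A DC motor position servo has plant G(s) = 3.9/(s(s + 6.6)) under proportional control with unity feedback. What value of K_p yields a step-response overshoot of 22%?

K_p = 14.8

From %OS = 100·exp(−πζ/√(1−ζ²)) = 22%, ζ = −ln(0.22)/√(π²+ln²(0.22)) = 0.4342.
Characteristic equation s² + 6.6s + 3.9K_p = 0 gives ζ = 6.6/(2√(3.9K_p)).
Setting ζ = 0.4342: √(3.9K_p) = 6.6/(2·0.4342) = 7.601, so K_p = 57.77/3.9 = 14.8.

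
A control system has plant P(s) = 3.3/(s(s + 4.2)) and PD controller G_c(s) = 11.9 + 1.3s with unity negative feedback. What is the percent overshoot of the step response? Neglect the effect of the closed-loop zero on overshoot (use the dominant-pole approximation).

Forward path: (11.9 + 1.3s)·3.3/(s(s+4.2)). The closed-loop characteristic equation is s² + (4.2 + 3.3·1.3)s + 3.3·11.9 = 0.
That is s² + 8.49s + 39.27 = 0, so ω_n = 6.267 rad/s and ζ = 8.49/(2·6.267) = 0.6774.
%OS = 100·exp(−πζ/√(1−ζ²)) = 5.54%.

5.54%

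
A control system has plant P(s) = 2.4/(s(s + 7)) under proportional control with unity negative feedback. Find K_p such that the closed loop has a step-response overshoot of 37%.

From %OS = 100·exp(−πζ/√(1−ζ²)) = 37%, ζ = −ln(0.37)/√(π²+ln²(0.37)) = 0.3017.
Characteristic equation s² + 7s + 2.4K_p = 0 gives ζ = 7/(2√(2.4K_p)).
Setting ζ = 0.3017: √(2.4K_p) = 7/(2·0.3017) = 11.6, so K_p = 134.6/2.4 = 56.1.

K_p = 56.1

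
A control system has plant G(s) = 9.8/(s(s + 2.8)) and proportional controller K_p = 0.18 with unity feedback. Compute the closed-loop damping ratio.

ζ = 1.05

With unity feedback the closed-loop characteristic equation is s² + 2.8s + 0.18·9.8 = s² + 2.8s + 1.764 = 0.
Matching s² + 2ζω_n s + ω_n²: ω_n = √1.764 = 1.328 rad/s and 2ζω_n = 2.8, so ζ = 2.8/(2·1.328) = 1.05.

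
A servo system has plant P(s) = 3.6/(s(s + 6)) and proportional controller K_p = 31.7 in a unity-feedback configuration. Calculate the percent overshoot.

The closed-loop denominator s² + 6s + 114.1 gives ω_n = √114.1 = 10.68 and ζ = 6/(2ω_n) = 0.2808.
%OS = 100·exp(−πζ/√(1−ζ²)) = 100·exp(−π·0.2808/√0.9211) = 39.9%.

39.9%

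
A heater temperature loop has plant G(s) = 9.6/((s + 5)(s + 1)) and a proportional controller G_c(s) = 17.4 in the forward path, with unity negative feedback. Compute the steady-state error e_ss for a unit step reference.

The loop is type 0. Static position error constant K_pos = G_c(0)·G(0) = 17.4·1.92 = 33.41.
Steady-state error to a unit step: e_ss = 1/(1+K_pos) = 1/34.41 = 0.0291.

0.0291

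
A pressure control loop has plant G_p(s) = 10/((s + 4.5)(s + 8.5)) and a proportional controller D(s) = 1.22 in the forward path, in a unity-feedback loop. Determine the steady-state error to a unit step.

The loop is type 0. Static position error constant K_pos = D(0)·G_p(0) = 1.22·0.2614 = 0.319.
Steady-state error to a unit step: e_ss = 1/(1+K_pos) = 1/1.319 = 0.758.

0.758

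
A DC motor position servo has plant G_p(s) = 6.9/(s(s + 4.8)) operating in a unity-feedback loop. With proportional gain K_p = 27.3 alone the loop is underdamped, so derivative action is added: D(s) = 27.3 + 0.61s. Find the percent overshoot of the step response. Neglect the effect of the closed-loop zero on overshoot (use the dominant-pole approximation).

Forward path: (27.3 + 0.61s)·6.9/(s(s+4.8)). The closed-loop characteristic equation is s² + (4.8 + 6.9·0.61)s + 6.9·27.3 = 0.
That is s² + 9.009s + 188.4 = 0, so ω_n = 13.72 rad/s and ζ = 9.009/(2·13.72) = 0.3282.
%OS = 100·exp(−πζ/√(1−ζ²)) = 33.6%.

33.6%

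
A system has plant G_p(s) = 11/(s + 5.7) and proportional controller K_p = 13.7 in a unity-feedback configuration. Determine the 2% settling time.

T_s ≈ 0.0256 s

Closed-loop transfer function: T(s) = K_p·G_p(s)/(1 + K_p·G_p(s)) = 150.7/(s + 5.7 + 150.7) = 150.7/(s + 156.4).
Time constant τ = 1/156.4 = 0.006394 s, so the 2% settling time is about 4τ = 0.0256 s.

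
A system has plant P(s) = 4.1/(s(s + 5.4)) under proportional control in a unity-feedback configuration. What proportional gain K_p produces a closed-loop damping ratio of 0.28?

K_p = 22.7

Closed-loop characteristic equation: s² + 5.4s + K_p·4.1 = 0.
So ω_n = √(4.1K_p) and 2ζω_n = 5.4, giving ζ = 5.4/(2√(4.1K_p)).
Setting ζ = 0.28: √(4.1K_p) = 5.4/(2·0.28) = 9.643, so K_p = 92.98/4.1 = 22.7.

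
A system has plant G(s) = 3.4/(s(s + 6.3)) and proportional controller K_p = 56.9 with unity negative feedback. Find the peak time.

T_p = 0.232 s

The closed-loop denominator s² + 6.3s + 193.5 gives ω_n = √193.5 = 13.91 and ζ = 6.3/(2ω_n) = 0.2265.
Damped frequency ω_d = ω_n√(1−ζ²) = 13.55 rad/s, so peak time T_p = π/ω_d = 0.232 s.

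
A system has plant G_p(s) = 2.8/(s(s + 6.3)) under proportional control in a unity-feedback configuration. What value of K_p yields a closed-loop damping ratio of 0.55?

Closed-loop characteristic equation: s² + 6.3s + K_p·2.8 = 0.
So ω_n = √(2.8K_p) and 2ζω_n = 6.3, giving ζ = 6.3/(2√(2.8K_p)).
Setting ζ = 0.55: √(2.8K_p) = 6.3/(2·0.55) = 5.727, so K_p = 32.8/2.8 = 11.7.

K_p = 11.7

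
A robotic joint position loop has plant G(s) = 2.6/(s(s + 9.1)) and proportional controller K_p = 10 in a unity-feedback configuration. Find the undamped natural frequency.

ω_n = 5.1 rad/s

1 + K_p·G(s) = 0 gives s² + 9.1s + 26 = 0.
Matching s² + 2ζω_n s + ω_n²: ω_n = √26 = 5.099 rad/s and 2ζω_n = 9.1, so ζ = 9.1/(2·5.099) = 0.892.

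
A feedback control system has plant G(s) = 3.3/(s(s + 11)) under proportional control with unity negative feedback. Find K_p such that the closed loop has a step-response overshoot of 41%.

From %OS = 100·exp(−πζ/√(1−ζ²)) = 41%, ζ = −ln(0.41)/√(π²+ln²(0.41)) = 0.273.
Characteristic equation s² + 11s + 3.3K_p = 0 gives ζ = 11/(2√(3.3K_p)).
Setting ζ = 0.273: √(3.3K_p) = 11/(2·0.273) = 20.14, so K_p = 405.8/3.3 = 123.

K_p = 123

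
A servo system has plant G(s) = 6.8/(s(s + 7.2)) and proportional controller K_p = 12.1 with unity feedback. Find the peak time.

From 1 + K_pG(s) = 0: s² + 7.2s + 82.28 = 0 ⇒ ω_n = 9.071, ζ = 0.3969.
Damped frequency ω_d = ω_n√(1−ζ²) = 8.326 rad/s, so peak time T_p = π/ω_d = 0.377 s.

T_p = 0.377 s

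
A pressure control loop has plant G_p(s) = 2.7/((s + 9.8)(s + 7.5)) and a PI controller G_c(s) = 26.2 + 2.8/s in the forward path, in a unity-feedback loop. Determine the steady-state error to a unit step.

The open loop G_c(s)G_p(s) has a pole at the origin (type 1), so the static position error constant is infinite and e_ss = 1/(1+∞) = 0.

0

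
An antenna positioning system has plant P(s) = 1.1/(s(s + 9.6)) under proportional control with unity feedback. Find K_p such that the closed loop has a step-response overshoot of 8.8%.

From %OS = 100·exp(−πζ/√(1−ζ²)) = 8.8%, ζ = −ln(0.088)/√(π²+ln²(0.088)) = 0.6119.
Characteristic equation s² + 9.6s + 1.1K_p = 0 gives ζ = 9.6/(2√(1.1K_p)).
Setting ζ = 0.6119: √(1.1K_p) = 9.6/(2·0.6119) = 7.845, so K_p = 61.54/1.1 = 55.9.

K_p = 55.9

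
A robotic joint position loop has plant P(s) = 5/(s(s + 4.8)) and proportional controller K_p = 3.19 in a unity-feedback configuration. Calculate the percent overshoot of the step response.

9.42%

From 1 + K_pP(s) = 0: s² + 4.8s + 15.95 = 0 ⇒ ω_n = 3.994, ζ = 0.6009.
%OS = 100·exp(−πζ/√(1−ζ²)) = 100·exp(−π·0.6009/√0.6389) = 9.42%.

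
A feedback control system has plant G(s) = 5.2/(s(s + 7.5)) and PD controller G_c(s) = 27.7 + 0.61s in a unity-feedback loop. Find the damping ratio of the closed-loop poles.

Forward path: (27.7 + 0.61s)·5.2/(s(s+7.5)). The closed-loop characteristic equation is s² + (7.5 + 5.2·0.61)s + 5.2·27.7 = 0.
That is s² + 10.67s + 144 = 0, so ω_n = 12 rad/s and ζ = 10.67/(2·12) = 0.4446.

ζ = 0.445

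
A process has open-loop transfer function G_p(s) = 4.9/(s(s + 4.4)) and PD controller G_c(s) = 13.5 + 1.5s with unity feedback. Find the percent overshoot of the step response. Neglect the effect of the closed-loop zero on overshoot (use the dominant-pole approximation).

Forward path: (13.5 + 1.5s)·4.9/(s(s+4.4)). The closed-loop characteristic equation is s² + (4.4 + 4.9·1.5)s + 4.9·13.5 = 0.
That is s² + 11.75s + 66.15 = 0, so ω_n = 8.133 rad/s and ζ = 11.75/(2·8.133) = 0.7223.
%OS = 100·exp(−πζ/√(1−ζ²)) = 3.76%.

3.76%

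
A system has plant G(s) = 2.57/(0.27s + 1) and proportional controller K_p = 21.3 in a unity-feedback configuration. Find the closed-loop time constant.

τ = 0.00484 s

Closed loop: T(s) = K_p·G/(1+K_p·G) = 54.74/(0.27s + 1 + 54.74), with pole at s = −(1 + 54.74)/0.27 = −206.4.
Closed-loop time constant τ = 1/206.4 = 0.00484 s.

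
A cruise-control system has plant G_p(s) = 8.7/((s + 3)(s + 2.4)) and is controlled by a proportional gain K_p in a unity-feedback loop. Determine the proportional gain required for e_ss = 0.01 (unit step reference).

K_p = 81.9

The loop is type 0, so e_ss(step) = 1/(1 + K_pos) with K_pos = K_p·G_p(0).
G_p(0) = 1.208. Require 1/(1 + K_p·1.208) = 0.01, so 1 + 1.208·K_p = 100.
K_p = (100 − 1)/1.208 = 81.9.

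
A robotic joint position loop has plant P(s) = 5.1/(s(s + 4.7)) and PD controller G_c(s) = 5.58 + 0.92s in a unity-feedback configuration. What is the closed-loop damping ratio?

Forward path: (5.58 + 0.92s)·5.1/(s(s+4.7)). The closed-loop characteristic equation is s² + (4.7 + 5.1·0.92)s + 5.1·5.58 = 0.
That is s² + 9.392s + 28.46 = 0, so ω_n = 5.335 rad/s and ζ = 9.392/(2·5.335) = 0.8803.

ζ = 0.88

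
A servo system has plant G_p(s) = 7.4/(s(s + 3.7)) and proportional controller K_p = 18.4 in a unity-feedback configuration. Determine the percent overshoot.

60.4%

The closed-loop denominator s² + 3.7s + 136.2 gives ω_n = √136.2 = 11.67 and ζ = 3.7/(2ω_n) = 0.1585.
%OS = 100·exp(−πζ/√(1−ζ²)) = 100·exp(−π·0.1585/√0.9749) = 60.4%.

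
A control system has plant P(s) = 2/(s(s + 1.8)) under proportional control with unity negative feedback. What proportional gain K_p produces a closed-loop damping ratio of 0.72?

Closed-loop characteristic equation: s² + 1.8s + K_p·2 = 0.
So ω_n = √(2K_p) and 2ζω_n = 1.8, giving ζ = 1.8/(2√(2K_p)).
Setting ζ = 0.72: √(2K_p) = 1.8/(2·0.72) = 1.25, so K_p = 1.562/2 = 0.781.

K_p = 0.781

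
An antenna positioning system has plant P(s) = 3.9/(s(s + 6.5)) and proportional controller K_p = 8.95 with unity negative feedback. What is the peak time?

From 1 + K_pP(s) = 0: s² + 6.5s + 34.9 = 0 ⇒ ω_n = 5.908, ζ = 0.5501.
Damped frequency ω_d = ω_n√(1−ζ²) = 4.934 rad/s, so peak time T_p = π/ω_d = 0.637 s.

T_p = 0.637 s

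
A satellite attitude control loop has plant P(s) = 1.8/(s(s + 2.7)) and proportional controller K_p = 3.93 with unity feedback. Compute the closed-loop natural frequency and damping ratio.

The closed-loop denominator is s(s+2.7) + 3.93·1.8 = s² + 2.7s + 7.074.
So ω_n² = 7.074 ⇒ ω_n = 2.66 rad/s, and ζ = 2.7/(2ω_n) = 0.508.

ω_n = 2.66 rad/s, ζ = 0.508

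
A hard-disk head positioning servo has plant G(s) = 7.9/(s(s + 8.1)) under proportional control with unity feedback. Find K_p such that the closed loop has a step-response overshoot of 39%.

K_p = 25.2

From %OS = 100·exp(−πζ/√(1−ζ²)) = 39%, ζ = −ln(0.39)/√(π²+ln²(0.39)) = 0.2871.
Characteristic equation s² + 8.1s + 7.9K_p = 0 gives ζ = 8.1/(2√(7.9K_p)).
Setting ζ = 0.2871: √(7.9K_p) = 8.1/(2·0.2871) = 14.11, so K_p = 199/7.9 = 25.2.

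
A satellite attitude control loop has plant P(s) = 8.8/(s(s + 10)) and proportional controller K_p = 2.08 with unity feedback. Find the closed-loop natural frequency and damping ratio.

With unity feedback the closed-loop characteristic equation is s² + 10s + 2.08·8.8 = s² + 10s + 18.3 = 0.
Matching s² + 2ζω_n s + ω_n²: ω_n = √18.3 = 4.278 rad/s and 2ζω_n = 10, so ζ = 10/(2·4.278) = 1.17.

ω_n = 4.28 rad/s, ζ = 1.17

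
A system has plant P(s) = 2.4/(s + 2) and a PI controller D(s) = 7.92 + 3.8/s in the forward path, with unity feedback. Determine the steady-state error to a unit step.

The open loop D(s)P(s) has a pole at the origin (type 1), so the static position error constant is infinite and e_ss = 1/(1+∞) = 0.

0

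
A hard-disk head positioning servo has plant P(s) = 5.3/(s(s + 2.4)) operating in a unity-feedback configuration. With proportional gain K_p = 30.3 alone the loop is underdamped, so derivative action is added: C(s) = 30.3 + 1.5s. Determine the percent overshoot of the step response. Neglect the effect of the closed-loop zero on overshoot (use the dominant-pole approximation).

Forward path: (30.3 + 1.5s)·5.3/(s(s+2.4)). The closed-loop characteristic equation is s² + (2.4 + 5.3·1.5)s + 5.3·30.3 = 0.
That is s² + 10.35s + 160.6 = 0, so ω_n = 12.67 rad/s and ζ = 10.35/(2·12.67) = 0.4084.
%OS = 100·exp(−πζ/√(1−ζ²)) = 24.5%.

24.5%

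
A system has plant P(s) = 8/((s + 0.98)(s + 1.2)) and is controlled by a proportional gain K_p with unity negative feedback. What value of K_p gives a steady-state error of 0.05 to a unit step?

K_p = 2.79

Steady-state error for a unit step on this type-0 loop is 1/(1 + K_p·P(0)).
P(0) = 6.803. Require 1/(1 + K_p·6.803) = 0.05, so 1 + 6.803·K_p = 20.
K_p = (20 − 1)/6.803 = 2.79.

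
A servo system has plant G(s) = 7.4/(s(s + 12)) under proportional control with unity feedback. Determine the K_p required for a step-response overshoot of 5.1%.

From %OS = 100·exp(−πζ/√(1−ζ²)) = 5.1%, ζ = −ln(0.051)/√(π²+ln²(0.051)) = 0.6877.
Characteristic equation s² + 12s + 7.4K_p = 0 gives ζ = 12/(2√(7.4K_p)).
Setting ζ = 0.6877: √(7.4K_p) = 12/(2·0.6877) = 8.725, so K_p = 76.12/7.4 = 10.3.

K_p = 10.3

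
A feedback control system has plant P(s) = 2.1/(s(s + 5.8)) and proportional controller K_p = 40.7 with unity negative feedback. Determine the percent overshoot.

From 1 + K_pP(s) = 0: s² + 5.8s + 85.47 = 0 ⇒ ω_n = 9.245, ζ = 0.3137.
%OS = 100·exp(−πζ/√(1−ζ²)) = 100·exp(−π·0.3137/√0.9016) = 35.4%.

35.4%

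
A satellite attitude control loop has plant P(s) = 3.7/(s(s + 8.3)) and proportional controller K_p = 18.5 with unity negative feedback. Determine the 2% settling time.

T_s ≈ 0.964 s

Closed-loop characteristic equation: s² + 8.3s + 68.45 = 0, so ω_n = 8.273 rad/s and ζ = 8.3/(2·8.273) = 0.5016.
2% settling time T_s ≈ 4/(ζω_n) = 4/4.15 = 0.964 s.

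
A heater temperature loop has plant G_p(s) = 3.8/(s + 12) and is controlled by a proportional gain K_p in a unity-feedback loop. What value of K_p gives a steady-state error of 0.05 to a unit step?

K_p = 60

The loop is type 0, so e_ss(step) = 1/(1 + K_pos) with K_pos = K_p·G_p(0).
G_p(0) = 0.3167. Require 1/(1 + K_p·0.3167) = 0.05, so 1 + 0.3167·K_p = 20.
K_p = (20 − 1)/0.3167 = 60.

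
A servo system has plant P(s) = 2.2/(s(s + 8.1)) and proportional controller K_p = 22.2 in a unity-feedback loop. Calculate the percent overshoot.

From 1 + K_pP(s) = 0: s² + 8.1s + 48.84 = 0 ⇒ ω_n = 6.989, ζ = 0.5795.
%OS = 100·exp(−πζ/√(1−ζ²)) = 100·exp(−π·0.5795/√0.6642) = 10.7%.

10.7%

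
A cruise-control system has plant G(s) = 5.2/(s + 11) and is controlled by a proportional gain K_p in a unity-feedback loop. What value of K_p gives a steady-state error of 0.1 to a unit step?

K_p = 19

Steady-state error for a unit step on this type-0 loop is 1/(1 + K_p·G(0)).
G(0) = 0.4727. Require 1/(1 + K_p·0.4727) = 0.1, so 1 + 0.4727·K_p = 10.
K_p = (10 − 1)/0.4727 = 19.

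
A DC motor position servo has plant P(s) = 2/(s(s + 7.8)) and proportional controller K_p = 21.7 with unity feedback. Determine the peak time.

From 1 + K_pP(s) = 0: s² + 7.8s + 43.4 = 0 ⇒ ω_n = 6.588, ζ = 0.592.
Damped frequency ω_d = ω_n√(1−ζ²) = 5.309 rad/s, so peak time T_p = π/ω_d = 0.592 s.

T_p = 0.592 s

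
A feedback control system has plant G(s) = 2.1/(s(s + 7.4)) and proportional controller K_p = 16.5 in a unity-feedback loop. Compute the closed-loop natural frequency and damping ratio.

ω_n = 5.89 rad/s, ζ = 0.629

With unity feedback the closed-loop characteristic equation is s² + 7.4s + 16.5·2.1 = s² + 7.4s + 34.65 = 0.
So ω_n² = 34.65 ⇒ ω_n = 5.886 rad/s, and ζ = 7.4/(2ω_n) = 0.629.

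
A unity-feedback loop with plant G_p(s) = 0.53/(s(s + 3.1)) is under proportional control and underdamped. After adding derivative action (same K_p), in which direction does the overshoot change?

With PD the characteristic equation becomes s² + (a + K·K_d)s + K·K_p = 0; the damping term grows, ζ rises, overshoot falls.

decrease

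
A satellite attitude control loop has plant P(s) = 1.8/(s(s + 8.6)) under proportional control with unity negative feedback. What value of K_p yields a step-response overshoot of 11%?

K_p = 31.1

From %OS = 100·exp(−πζ/√(1−ζ²)) = 11%, ζ = −ln(0.11)/√(π²+ln²(0.11)) = 0.5749.
Characteristic equation s² + 8.6s + 1.8K_p = 0 gives ζ = 8.6/(2√(1.8K_p)).
Setting ζ = 0.5749: √(1.8K_p) = 8.6/(2·0.5749) = 7.48, so K_p = 55.95/1.8 = 31.1.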